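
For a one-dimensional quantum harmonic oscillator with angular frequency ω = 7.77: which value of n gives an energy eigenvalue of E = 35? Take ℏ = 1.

n = 4

E_n = ℏω(n + ½) ⇒ n = E/(ℏω) − ½ = 35/7.77 − 0.5 = 4.005 → n = 4.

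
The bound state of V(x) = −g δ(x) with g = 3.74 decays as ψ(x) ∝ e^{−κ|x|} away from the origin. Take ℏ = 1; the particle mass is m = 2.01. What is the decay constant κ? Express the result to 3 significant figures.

κ = 7.52

Integrating the TISE across x = 0 gives the cusp condition ψ'(0⁺) − ψ'(0⁻) = −(2mg/ℏ²)ψ(0).
With ψ ∝ e^{−κ|x|} this yields −2κ = −2mg/ℏ², so κ = mg/ℏ² = 7.517.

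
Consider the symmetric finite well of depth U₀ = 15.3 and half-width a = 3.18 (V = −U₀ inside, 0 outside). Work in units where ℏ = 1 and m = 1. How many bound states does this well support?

N = 12

The dimensionless depth is z₀ = a√(2mU₀)/ℏ = 3.18 × √(30.60) = 17.59.
The even/odd transcendental equations gain one root per π/2 in z₀, giving N = 1 + ⌊2z₀/π⌋ = 1 + ⌊11.20⌋ = 12.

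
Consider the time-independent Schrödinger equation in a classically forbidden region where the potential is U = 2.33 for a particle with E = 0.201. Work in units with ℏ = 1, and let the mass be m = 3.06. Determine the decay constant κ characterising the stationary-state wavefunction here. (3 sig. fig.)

Since E < U the TISE in this region is ψ'' = κ²ψ with κ = √(2m(U − E))/ℏ.
κ = √(2 × 3.06 × 2.129) = 3.610.

κ = 3.61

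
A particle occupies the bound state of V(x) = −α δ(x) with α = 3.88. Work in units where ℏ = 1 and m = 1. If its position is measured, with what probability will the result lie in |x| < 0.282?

The normalised bound state is ψ = √κ e^{−κ|x|} with κ = mα/ℏ² = 3.880.
P(|x| < d) = ∫_{−d}^{d} κ e^{−2κ|x|} dx = 1 − e^{−2κd} = 1 − e^{−2.188} = 0.8879.

P = 0.888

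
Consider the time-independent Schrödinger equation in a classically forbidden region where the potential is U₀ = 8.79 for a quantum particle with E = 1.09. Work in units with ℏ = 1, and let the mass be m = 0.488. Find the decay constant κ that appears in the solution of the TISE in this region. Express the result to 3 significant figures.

Since E < U₀ the TISE in this region is ψ'' = κ²ψ with κ = √(2m(U₀ − E))/ℏ.
κ = √(2 × 0.488 × 7.7) = 2.741.

κ = 2.74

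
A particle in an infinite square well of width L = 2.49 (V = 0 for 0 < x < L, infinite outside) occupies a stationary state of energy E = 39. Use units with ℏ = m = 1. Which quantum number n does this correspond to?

For an infinite well E_n = n²π²ℏ²/(2mL²), so n = (L/πℏ)√(2mE).
n = (2.49/π) × √(2 × 1 × 39) = 7.000 → n = 7.

n = 7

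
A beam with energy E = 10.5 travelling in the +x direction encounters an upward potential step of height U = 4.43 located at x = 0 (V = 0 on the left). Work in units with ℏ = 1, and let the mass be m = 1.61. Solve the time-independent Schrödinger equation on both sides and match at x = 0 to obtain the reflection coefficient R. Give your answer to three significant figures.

R = 0.0185

The wavenumbers are k₁ = √(2mE)/ℏ = 5.815 on the left and k₂ = √(2m(E − U))/ℏ = 4.421 on the right.
Matching ψ and ψ′ at x = 0 gives r = (k₁ − k₂)/(k₁ + k₂), so R = r² = 0.01854 and T = 1 − R = 0.9815.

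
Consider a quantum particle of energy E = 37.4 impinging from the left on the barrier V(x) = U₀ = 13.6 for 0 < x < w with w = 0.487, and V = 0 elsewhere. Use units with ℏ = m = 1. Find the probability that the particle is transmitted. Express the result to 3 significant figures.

E > U₀: inside the barrier k₂ = √(2m(E − U₀))/ℏ = 6.899, k₂w = 3.360.
T = [1 + U₀² sin²(k₂w) / (4E(E − U₀))]⁻¹ = 1/1.002 = 0.998.

T = 0.998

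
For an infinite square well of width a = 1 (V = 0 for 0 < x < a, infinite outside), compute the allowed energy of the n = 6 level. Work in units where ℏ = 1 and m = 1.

Requiring ψ(0) = ψ(a) = 0 quantises k = nπ/a, hence E_n = ℏ²k²/2m = n²π²ℏ²/(2ma²).
E_6 = 6² × π² / (2 × 1 × 1²) = 177.7.

E = 178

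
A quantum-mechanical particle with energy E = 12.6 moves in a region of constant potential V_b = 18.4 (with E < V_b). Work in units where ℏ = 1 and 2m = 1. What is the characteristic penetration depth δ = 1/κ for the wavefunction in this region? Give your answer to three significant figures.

δ = 0.415

Since E < V_b the TISE in this region is ψ'' = κ²ψ with κ = √(2m(V_b − E))/ℏ.
κ = √(2 × 0.5 × 5.8) = 2.408. The penetration depth is δ = 1/κ = 0.415.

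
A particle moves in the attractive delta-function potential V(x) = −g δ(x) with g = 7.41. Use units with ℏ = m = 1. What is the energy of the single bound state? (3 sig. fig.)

E = -27.5

The bound state is ψ(x) = √κ e^{−κ|x|}. The derivative jump ψ'(0⁺) − ψ'(0⁻) = −(2mg/ℏ²)ψ(0) fixes κ = mg/ℏ² = 7.410.
Then E = −ℏ²κ²/(2m) = −mg²/(2ℏ²) = -27.45.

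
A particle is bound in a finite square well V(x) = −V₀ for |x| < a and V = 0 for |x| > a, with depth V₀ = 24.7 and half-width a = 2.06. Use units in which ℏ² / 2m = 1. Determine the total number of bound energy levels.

N = 7

Define the well-strength parameter z₀ = (a/ℏ)√(2mV₀) = 2.06 × √(2·0.5·24.7) = 10.24.
The even/odd transcendental equations gain one root per π/2 in z₀, giving N = 1 + ⌊2z₀/π⌋ = 1 + ⌊6.518⌋ = 7.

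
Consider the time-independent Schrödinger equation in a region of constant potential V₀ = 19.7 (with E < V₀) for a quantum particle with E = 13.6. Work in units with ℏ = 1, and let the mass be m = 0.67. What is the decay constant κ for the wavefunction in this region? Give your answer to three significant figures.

Since E < V₀ the TISE in this region is ψ'' = κ²ψ with κ = √(2m(V₀ − E))/ℏ.
κ = √(2 × 0.67 × 6.1) = 2.859.

κ = 2.86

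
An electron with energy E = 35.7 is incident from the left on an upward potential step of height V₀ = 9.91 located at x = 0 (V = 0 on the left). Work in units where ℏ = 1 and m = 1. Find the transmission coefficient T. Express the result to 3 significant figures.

On each side the TISE gives plane waves with k = √(2m(E − V))/ℏ: k₁ = √(2·1·35.7) = 8.450, k₂ = √(2·1·25.79) = 7.182.
Continuity of ψ and ψ′ at the step yields the reflection amplitude r = (k₁ − k₂)/(k₁ + k₂) = 0.08111; thus R = |r|² = 0.006579, T = 0.9934.

T = 0.993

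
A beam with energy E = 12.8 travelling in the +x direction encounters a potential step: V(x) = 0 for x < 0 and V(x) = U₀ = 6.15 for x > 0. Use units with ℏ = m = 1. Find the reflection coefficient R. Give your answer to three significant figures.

R = 0.0263

The wavenumbers are k₁ = √(2mE)/ℏ = 5.060 on the left and k₂ = √(2m(E − U₀))/ℏ = 3.647 on the right.
Matching ψ and ψ′ at x = 0 gives r = (k₁ − k₂)/(k₁ + k₂), so R = r² = 0.02633 and T = 1 − R = 0.9737.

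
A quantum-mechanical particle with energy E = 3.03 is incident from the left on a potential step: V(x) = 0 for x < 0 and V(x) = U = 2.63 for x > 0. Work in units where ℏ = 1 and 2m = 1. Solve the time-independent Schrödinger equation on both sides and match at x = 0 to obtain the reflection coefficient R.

R = 0.218

On each side the TISE gives plane waves with k = √(2m(E − V))/ℏ: k₁ = √(2·½·3.03) = 1.741, k₂ = √(2·½·0.4) = 0.6325.
Continuity of ψ and ψ′ at the step yields the reflection amplitude r = (k₁ − k₂)/(k₁ + k₂) = 0.4670; thus R = |r|² = 0.2181, T = 0.7819.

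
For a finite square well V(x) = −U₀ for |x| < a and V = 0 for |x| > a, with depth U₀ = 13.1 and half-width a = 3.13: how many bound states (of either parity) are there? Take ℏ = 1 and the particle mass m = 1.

N = 11

The dimensionless depth is z₀ = a√(2mU₀)/ℏ = 3.13 × √(26.20) = 16.02.
The even/odd transcendental equations gain one root per π/2 in z₀, giving N = 1 + ⌊2z₀/π⌋ = 1 + ⌊10.20⌋ = 11.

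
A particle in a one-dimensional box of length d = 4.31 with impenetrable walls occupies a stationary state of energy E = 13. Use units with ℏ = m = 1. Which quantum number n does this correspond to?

n = 7

From E_n = n²π²ℏ²/(2md²) invert to n = √(2md²E)/(πℏ).
n = (4.31/π) × √(2 × 1 × 13) = 6.995 → n = 7.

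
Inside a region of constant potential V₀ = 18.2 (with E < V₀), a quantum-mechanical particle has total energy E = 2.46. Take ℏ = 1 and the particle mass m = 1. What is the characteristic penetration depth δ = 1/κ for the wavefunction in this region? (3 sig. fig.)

Since E < V₀ the TISE in this region is ψ'' = κ²ψ with κ = √(2m(V₀ − E))/ℏ.
κ = √(2 × 1 × 15.74) = 5.611. The penetration depth is δ = 1/κ = 0.178.

δ = 0.178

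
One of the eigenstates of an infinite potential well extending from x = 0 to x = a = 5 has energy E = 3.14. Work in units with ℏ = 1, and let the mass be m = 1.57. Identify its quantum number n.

For an infinite well E_n = n²π²ℏ²/(2ma²), so n = (a/πℏ)√(2mE).
n = (5/π) × √(2 × 1.57 × 3.14) = 4.997 → n = 5.

n = 5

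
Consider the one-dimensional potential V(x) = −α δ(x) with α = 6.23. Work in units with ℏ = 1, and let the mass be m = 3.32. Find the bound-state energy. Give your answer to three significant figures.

For x ≠ 0 the bound state is ψ ∝ e^{−κ|x|}; integrating the TISE across the delta gives the cusp condition 2κ = 2mα/ℏ², so κ = 20.68.
Then E = −ℏ²κ²/(2m) = −mα²/(2ℏ²) = -64.43.

E = -64.4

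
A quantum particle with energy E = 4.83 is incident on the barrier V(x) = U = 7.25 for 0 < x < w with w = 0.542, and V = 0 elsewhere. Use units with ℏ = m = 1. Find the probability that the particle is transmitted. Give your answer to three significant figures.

E < U: inside the barrier ψ ∝ e^{±κx} with κ = √(2m(U − E))/ℏ = 2.200.
κw = 1.192, sinh(κw) = 1.496.
The exact tunnelling result is T⁻¹ = 1 + U² sinh²(κw) / [4E(U − E)] = 3.515, so T = 0.284.

T = 0.284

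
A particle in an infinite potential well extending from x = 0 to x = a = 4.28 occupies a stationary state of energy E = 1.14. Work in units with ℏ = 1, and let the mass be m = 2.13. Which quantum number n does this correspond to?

n = 3

For an infinite well E_n = n²π²ℏ²/(2ma²), so n = (a/πℏ)√(2mE).
n = (4.28/π) × √(2 × 2.13 × 1.14) = 3.002 → n = 3.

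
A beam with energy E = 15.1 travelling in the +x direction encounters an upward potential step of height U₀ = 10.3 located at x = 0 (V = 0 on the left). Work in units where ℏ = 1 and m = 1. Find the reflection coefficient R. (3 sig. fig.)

R = 0.0778

The wavenumbers are k₁ = √(2mE)/ℏ = 5.495 on the left and k₂ = √(2m(E − U₀))/ℏ = 3.098 on the right.
Continuity of ψ and ψ′ at the step yields the reflection amplitude r = (k₁ − k₂)/(k₁ + k₂) = 0.2789; thus R = |r|² = 0.07780, T = 0.9222.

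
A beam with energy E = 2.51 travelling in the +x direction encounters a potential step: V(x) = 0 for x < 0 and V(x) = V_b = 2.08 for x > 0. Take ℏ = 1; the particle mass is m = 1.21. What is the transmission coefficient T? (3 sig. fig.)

On each side the TISE gives plane waves with k = √(2m(E − V))/ℏ: k₁ = √(2·1.21·2.51) = 2.465, k₂ = √(2·1.21·0.43) = 1.020.
Matching ψ and ψ′ at x = 0 gives r = (k₁ − k₂)/(k₁ + k₂), so R = r² = 0.1718 and T = 1 − R = 0.8282.

T = 0.828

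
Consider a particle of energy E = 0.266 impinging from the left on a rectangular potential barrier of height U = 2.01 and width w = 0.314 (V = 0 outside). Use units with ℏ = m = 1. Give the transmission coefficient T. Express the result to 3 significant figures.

Since E < U the interior solution is evanescent with decay constant κ = √(2m(U − E))/ℏ = 1.868.
κw = 0.5864, sinh(κw) = 0.6206.
Matching ψ, ψ′ at both faces gives T = [1 + U² sinh²(κw) / (4E(U − E))]⁻¹ = 1/1.839 = 0.544.

T = 0.544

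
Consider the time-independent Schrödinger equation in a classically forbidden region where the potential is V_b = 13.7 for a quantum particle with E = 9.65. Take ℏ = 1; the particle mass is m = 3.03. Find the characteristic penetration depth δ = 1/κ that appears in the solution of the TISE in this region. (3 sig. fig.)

Since E < V_b the TISE in this region is ψ'' = κ²ψ with κ = √(2m(V_b − E))/ℏ.
κ = √(2 × 3.03 × 4.05) = 4.954. The penetration depth is δ = 1/κ = 0.202.

δ = 0.202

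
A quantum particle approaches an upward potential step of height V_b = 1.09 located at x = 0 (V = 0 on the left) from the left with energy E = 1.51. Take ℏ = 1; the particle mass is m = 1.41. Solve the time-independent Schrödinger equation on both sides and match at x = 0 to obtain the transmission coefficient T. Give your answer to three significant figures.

T = 0.904

The wavenumbers are k₁ = √(2mE)/ℏ = 2.064 on the left and k₂ = √(2m(E − V_b))/ℏ = 1.088 on the right.
Matching ψ and ψ′ at x = 0 gives r = (k₁ − k₂)/(k₁ + k₂), so R = r² = 0.09574 and T = 1 − R = 0.9043.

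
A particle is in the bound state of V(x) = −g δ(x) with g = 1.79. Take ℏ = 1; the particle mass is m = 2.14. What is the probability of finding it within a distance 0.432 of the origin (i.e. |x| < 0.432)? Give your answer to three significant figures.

P = 0.963

The normalised bound state is ψ = √κ e^{−κ|x|} with κ = mg/ℏ² = 3.831.
P(|x| < d) = ∫_{−d}^{d} κ e^{−2κ|x|} dx = 1 − e^{−2κd} = 1 − e^{−3.310} = 0.9635.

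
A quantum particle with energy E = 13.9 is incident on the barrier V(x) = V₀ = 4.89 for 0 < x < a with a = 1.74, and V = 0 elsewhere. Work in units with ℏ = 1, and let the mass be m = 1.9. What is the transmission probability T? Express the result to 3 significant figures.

T = 0.978

E > V₀: inside the barrier k₂ = √(2m(E − V₀))/ℏ = 5.851, k₂a = 10.18.
T = [1 + V₀² sin²(k₂a) / (4E(E − V₀))]⁻¹ = 1/1.022 = 0.978.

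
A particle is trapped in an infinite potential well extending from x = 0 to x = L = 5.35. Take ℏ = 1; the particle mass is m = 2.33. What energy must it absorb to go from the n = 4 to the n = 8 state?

ΔE = 3.55

E_n = n²π²ℏ²/(2mL²), so ΔE = (8² − 4²) π²ℏ²/(2mL²).
ΔE = 48 × π² / (2 × 2.33 × 5.35²) = 3.552.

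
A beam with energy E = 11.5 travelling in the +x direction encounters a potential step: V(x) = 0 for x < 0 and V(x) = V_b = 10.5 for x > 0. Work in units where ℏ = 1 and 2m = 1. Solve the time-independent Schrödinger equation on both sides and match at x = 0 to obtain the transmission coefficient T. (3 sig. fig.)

On each side the TISE gives plane waves with k = √(2m(E − V))/ℏ: k₁ = √(2·½·11.5) = 3.391, k₂ = √(2·½·1) = 1.000.
Continuity of ψ and ψ′ at the step yields the reflection amplitude r = (k₁ − k₂)/(k₁ + k₂) = 0.5445; thus R = |r|² = 0.2965, T = 0.7035.

T = 0.703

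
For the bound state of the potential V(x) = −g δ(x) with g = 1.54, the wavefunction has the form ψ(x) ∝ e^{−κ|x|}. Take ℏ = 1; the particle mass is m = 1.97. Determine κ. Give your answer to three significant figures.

Integrating the TISE across x = 0 gives the cusp condition ψ'(0⁺) − ψ'(0⁻) = −(2mg/ℏ²)ψ(0).
With ψ ∝ e^{−κ|x|} this yields −2κ = −2mg/ℏ², so κ = mg/ℏ² = 3.034.

κ = 3.03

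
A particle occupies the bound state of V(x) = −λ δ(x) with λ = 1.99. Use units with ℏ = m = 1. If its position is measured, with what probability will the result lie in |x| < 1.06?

P = 0.985

The normalised bound state is ψ = √κ e^{−κ|x|} with κ = mλ/ℏ² = 1.990.
P(|x| < d) = ∫_{−d}^{d} κ e^{−2κ|x|} dx = 1 − e^{−2κd} = 1 − e^{−4.219} = 0.9853.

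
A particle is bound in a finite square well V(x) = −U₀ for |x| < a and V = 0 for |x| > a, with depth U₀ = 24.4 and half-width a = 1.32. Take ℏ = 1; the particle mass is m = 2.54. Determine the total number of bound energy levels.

The dimensionless depth is z₀ = a√(2mU₀)/ℏ = 1.32 × √(124.0) = 14.70.
The even/odd transcendental equations gain one root per π/2 in z₀, giving N = 1 + ⌊2z₀/π⌋ = 1 + ⌊9.356⌋ = 10.

N = 10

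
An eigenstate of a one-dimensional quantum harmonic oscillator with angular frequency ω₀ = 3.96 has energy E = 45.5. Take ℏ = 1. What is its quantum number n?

n = 11

E_n = ℏω₀(n + ½) ⇒ n = E/(ℏω₀) − ½ = 45.5/3.96 − 0.5 = 10.990 → n = 11.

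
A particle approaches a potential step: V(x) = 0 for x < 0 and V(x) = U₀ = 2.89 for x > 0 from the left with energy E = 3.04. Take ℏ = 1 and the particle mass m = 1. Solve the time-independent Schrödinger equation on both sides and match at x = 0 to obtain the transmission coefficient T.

T = 0.595

On each side the TISE gives plane waves with k = √(2m(E − V))/ℏ: k₁ = √(2·1·3.04) = 2.466, k₂ = √(2·1·0.15) = 0.5477.
Continuity of ψ and ψ′ at the step yields the reflection amplitude r = (k₁ − k₂)/(k₁ + k₂) = 0.6365; thus R = |r|² = 0.4051, T = 0.5949.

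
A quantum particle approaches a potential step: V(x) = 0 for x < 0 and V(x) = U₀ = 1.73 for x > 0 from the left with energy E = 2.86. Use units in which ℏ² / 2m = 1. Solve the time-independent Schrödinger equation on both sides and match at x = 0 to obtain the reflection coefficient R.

The wavenumbers are k₁ = √(2mE)/ℏ = 1.691 on the left and k₂ = √(2m(E − U₀))/ℏ = 1.063 on the right.
Continuity of ψ and ψ′ at the step yields the reflection amplitude r = (k₁ − k₂)/(k₁ + k₂) = 0.2281; thus R = |r|² = 0.05202, T = 0.9480.

R = 0.0520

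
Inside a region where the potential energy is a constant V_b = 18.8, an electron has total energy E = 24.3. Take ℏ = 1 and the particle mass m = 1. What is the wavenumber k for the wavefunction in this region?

With E > V_b the solution is oscillatory, ψ ∝ e^{±ikx} with k = √(2m(E − V_b))/ℏ.
k = √(2 × 1 × 5.5) = 3.317.

k = 3.32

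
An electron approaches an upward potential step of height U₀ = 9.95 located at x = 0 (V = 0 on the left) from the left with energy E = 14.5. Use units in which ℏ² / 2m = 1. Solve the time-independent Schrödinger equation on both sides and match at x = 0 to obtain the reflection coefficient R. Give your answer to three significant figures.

On each side the TISE gives plane waves with k = √(2m(E − V))/ℏ: k₁ = √(2·½·14.5) = 3.808, k₂ = √(2·½·4.55) = 2.133.
Continuity of ψ and ψ′ at the step yields the reflection amplitude r = (k₁ − k₂)/(k₁ + k₂) = 0.2819; thus R = |r|² = 0.07947, T = 0.9205.

R = 0.0795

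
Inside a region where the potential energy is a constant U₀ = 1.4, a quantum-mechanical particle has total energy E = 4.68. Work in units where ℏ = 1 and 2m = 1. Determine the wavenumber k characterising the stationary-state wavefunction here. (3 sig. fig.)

k = 1.81

With E > U₀ the solution is oscillatory, ψ ∝ e^{±ikx} with k = √(2m(E − U₀))/ℏ.
k = √(2 × 0.5 × 3.28) = 1.811.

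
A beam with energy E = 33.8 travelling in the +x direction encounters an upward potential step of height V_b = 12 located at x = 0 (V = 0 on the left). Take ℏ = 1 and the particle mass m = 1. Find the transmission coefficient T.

On each side the TISE gives plane waves with k = √(2m(E − V))/ℏ: k₁ = √(2·1·33.8) = 8.222, k₂ = √(2·1·21.8) = 6.603.
Matching ψ and ψ′ at x = 0 gives r = (k₁ − k₂)/(k₁ + k₂), so R = r² = 0.01192 and T = 1 − R = 0.9881.

T = 0.988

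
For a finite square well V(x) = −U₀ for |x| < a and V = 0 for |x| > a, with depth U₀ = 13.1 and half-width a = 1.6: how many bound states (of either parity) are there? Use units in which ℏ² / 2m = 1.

N = 4

Define the well-strength parameter z₀ = (a/ℏ)√(2mU₀) = 1.6 × √(2·0.5·13.1) = 5.791.
The even/odd transcendental equations gain one root per π/2 in z₀, giving N = 1 + ⌊2z₀/π⌋ = 1 + ⌊3.687⌋ = 4.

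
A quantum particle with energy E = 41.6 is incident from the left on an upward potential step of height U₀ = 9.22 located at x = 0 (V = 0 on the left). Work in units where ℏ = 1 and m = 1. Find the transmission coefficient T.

On each side the TISE gives plane waves with k = √(2m(E − V))/ℏ: k₁ = √(2·1·41.6) = 9.121, k₂ = √(2·1·32.38) = 8.047.
Continuity of ψ and ψ′ at the step yields the reflection amplitude r = (k₁ − k₂)/(k₁ + k₂) = 0.06256; thus R = |r|² = 0.003914, T = 0.9961.

T = 0.996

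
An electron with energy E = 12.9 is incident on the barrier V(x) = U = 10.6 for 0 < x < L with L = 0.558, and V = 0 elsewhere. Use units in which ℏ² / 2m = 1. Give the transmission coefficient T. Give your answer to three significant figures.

T = 0.653

Above the barrier the interior wavenumber is k₂ = √(2m(E − U))/ℏ = 1.517, giving phase k₂L = 0.8462.
T = [1 + U² sin²(k₂L) / (4E(E − U))]⁻¹ = 1/1.531 = 0.653.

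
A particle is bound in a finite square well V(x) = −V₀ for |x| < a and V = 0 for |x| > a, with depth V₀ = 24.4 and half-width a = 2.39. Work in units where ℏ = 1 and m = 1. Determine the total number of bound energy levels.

N = 11

Define the well-strength parameter z₀ = (a/ℏ)√(2mV₀) = 2.39 × √(2·1·24.4) = 16.70.
The even/odd transcendental equations gain one root per π/2 in z₀, giving N = 1 + ⌊2z₀/π⌋ = 1 + ⌊10.63⌋ = 11.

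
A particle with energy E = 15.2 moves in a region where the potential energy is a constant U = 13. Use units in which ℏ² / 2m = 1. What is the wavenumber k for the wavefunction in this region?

k = 1.48

With E > U the solution is oscillatory, ψ ∝ e^{±ikx} with k = √(2m(E − U))/ℏ.
k = √(2 × 0.5 × 2.2) = 1.483.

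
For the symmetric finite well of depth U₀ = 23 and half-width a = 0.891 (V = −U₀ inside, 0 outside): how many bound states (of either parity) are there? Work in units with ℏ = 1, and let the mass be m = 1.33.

N = 5

The dimensionless depth is z₀ = a√(2mU₀)/ℏ = 0.891 × √(61.18) = 6.969.
A new bound state (alternating even/odd) appears each time z₀ passes a multiple of π/2, so N = ⌊2z₀/π⌋ + 1 = ⌊4.437⌋ + 1 = 5.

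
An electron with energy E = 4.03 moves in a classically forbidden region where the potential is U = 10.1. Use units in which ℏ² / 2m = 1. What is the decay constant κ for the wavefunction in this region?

κ = 2.46

Since E < U the TISE in this region is ψ'' = κ²ψ with κ = √(2m(U − E))/ℏ.
κ = √(2 × 0.5 × 6.07) = 2.464.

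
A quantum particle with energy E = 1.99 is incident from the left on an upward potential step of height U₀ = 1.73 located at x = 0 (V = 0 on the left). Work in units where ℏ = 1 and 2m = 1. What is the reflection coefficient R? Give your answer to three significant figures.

R = 0.220

The wavenumbers are k₁ = √(2mE)/ℏ = 1.411 on the left and k₂ = √(2m(E − U₀))/ℏ = 0.5099 on the right.
Continuity of ψ and ψ′ at the step yields the reflection amplitude r = (k₁ − k₂)/(k₁ + k₂) = 0.4690; thus R = |r|² = 0.2200, T = 0.7800.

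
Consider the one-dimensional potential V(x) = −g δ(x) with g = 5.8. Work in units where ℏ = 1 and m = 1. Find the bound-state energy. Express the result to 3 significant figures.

The bound state is ψ(x) = √κ e^{−κ|x|}. The derivative jump ψ'(0⁺) − ψ'(0⁻) = −(2mg/ℏ²)ψ(0) fixes κ = mg/ℏ² = 5.800.
Then E = −ℏ²κ²/(2m) = −mg²/(2ℏ²) = -16.82.

E = -16.8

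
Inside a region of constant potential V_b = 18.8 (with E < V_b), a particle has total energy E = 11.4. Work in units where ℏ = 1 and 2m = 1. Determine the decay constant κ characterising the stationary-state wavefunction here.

κ = 2.72

Since E < V_b the TISE in this region is ψ'' = κ²ψ with κ = √(2m(V_b − E))/ℏ.
κ = √(2 × 0.5 × 7.4) = 2.720.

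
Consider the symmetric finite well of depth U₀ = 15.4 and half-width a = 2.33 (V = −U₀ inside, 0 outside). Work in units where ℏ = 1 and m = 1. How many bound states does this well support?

N = 9

Define the well-strength parameter z₀ = (a/ℏ)√(2mU₀) = 2.33 × √(2·1·15.4) = 12.93.
A new bound state (alternating even/odd) appears each time z₀ passes a multiple of π/2, so N = ⌊2z₀/π⌋ + 1 = ⌊8.232⌋ + 1 = 9.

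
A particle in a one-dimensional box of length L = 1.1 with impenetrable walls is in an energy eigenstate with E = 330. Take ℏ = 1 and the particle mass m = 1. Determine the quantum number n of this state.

n = 9

From E_n = n²π²ℏ²/(2mL²) invert to n = √(2mL²E)/(πℏ).
n = (1.1/π) × √(2 × 1 × 330) = 8.995 → n = 9.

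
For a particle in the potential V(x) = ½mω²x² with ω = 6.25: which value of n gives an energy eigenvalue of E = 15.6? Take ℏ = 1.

E_n = ℏω(n + ½) ⇒ n = E/(ℏω) − ½ = 15.6/6.25 − 0.5 = 1.996 → n = 2.

n = 2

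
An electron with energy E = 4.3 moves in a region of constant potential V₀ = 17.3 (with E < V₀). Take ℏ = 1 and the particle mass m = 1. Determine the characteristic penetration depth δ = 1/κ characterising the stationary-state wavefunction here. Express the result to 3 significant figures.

Since E < V₀ the TISE in this region is ψ'' = κ²ψ with κ = √(2m(V₀ − E))/ℏ.
κ = √(2 × 1 × 13) = 5.099. The penetration depth is δ = 1/κ = 0.196.

δ = 0.196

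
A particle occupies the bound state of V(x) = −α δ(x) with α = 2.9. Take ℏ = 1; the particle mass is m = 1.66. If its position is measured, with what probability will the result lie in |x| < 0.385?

The normalised bound state is ψ = √κ e^{−κ|x|} with κ = mα/ℏ² = 4.814.
P(|x| < d) = ∫_{−d}^{d} κ e^{−2κ|x|} dx = 1 − e^{−2κd} = 1 − e^{−3.707} = 0.9754.

P = 0.975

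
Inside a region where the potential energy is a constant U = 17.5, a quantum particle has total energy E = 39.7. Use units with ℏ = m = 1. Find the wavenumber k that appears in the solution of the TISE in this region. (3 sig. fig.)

k = 6.66

With E > U the solution is oscillatory, ψ ∝ e^{±ikx} with k = √(2m(E − U))/ℏ.
k = √(2 × 1 × 22.2) = 6.663.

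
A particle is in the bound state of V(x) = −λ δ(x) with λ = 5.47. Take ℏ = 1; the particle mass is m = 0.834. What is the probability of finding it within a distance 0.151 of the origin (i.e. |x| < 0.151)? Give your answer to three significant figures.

The normalised bound state is ψ = √κ e^{−κ|x|} with κ = mλ/ℏ² = 4.562.
P(|x| < d) = ∫_{−d}^{d} κ e^{−2κ|x|} dx = 1 − e^{−2κd} = 1 − e^{−1.378} = 0.7478.

P = 0.748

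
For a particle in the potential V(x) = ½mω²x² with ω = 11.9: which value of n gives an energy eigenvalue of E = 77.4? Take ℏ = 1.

n = 6

Invert E_n = (n + ½)ℏω: n = E/ℏω − ½ = 6.004, so n = 6.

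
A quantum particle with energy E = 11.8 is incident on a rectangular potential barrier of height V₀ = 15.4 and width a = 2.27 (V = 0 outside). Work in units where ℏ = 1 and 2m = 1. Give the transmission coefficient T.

E < V₀: inside the barrier ψ ∝ e^{±κx} with κ = √(2m(V₀ − E))/ℏ = 1.897.
κa = 4.307, sinh(κa) = 37.10.
Matching ψ, ψ′ at both faces gives T = [1 + V₀² sinh²(κa) / (4E(V₀ − E))]⁻¹ = 1/1922 = 0.000520.

T = 0.000520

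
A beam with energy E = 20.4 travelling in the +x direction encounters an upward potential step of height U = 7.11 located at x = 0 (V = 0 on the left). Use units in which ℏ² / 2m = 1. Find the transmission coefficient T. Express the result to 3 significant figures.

The wavenumbers are k₁ = √(2mE)/ℏ = 4.517 on the left and k₂ = √(2m(E − U))/ℏ = 3.646 on the right.
Continuity of ψ and ψ′ at the step yields the reflection amplitude r = (k₁ − k₂)/(k₁ + k₂) = 0.1067; thus R = |r|² = 0.01139, T = 0.9886.

T = 0.989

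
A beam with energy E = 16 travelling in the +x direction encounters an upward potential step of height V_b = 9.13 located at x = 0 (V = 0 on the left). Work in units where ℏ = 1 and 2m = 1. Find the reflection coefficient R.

The wavenumbers are k₁ = √(2mE)/ℏ = 4.000 on the left and k₂ = √(2m(E − V_b))/ℏ = 2.621 on the right.
Matching ψ and ψ′ at x = 0 gives r = (k₁ − k₂)/(k₁ + k₂), so R = r² = 0.04337 and T = 1 − R = 0.9566.

R = 0.0434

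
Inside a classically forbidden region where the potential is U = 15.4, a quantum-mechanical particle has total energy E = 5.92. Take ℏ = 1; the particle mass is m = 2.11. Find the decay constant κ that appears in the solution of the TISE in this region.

κ = 6.32

Since E < U the TISE in this region is ψ'' = κ²ψ with κ = √(2m(U − E))/ℏ.
κ = √(2 × 2.11 × 9.48) = 6.325.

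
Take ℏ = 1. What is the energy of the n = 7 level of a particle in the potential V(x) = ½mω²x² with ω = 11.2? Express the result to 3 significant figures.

The oscillator eigenvalues are E_n = ℏω(n + ½), so E_7 = 11.2 × 7.5 = 84.00.

E = 84.0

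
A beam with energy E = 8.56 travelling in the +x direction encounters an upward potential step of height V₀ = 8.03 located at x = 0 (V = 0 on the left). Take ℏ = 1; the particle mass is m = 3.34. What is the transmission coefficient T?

On each side the TISE gives plane waves with k = √(2m(E − V))/ℏ: k₁ = √(2·3.34·8.56) = 7.562, k₂ = √(2·3.34·0.53) = 1.882.
Matching ψ and ψ′ at x = 0 gives r = (k₁ − k₂)/(k₁ + k₂), so R = r² = 0.3618 and T = 1 − R = 0.6382.

T = 0.638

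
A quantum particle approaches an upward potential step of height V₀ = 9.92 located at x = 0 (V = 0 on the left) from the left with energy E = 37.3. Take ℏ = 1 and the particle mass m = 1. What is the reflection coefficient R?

R = 0.00595

The wavenumbers are k₁ = √(2mE)/ℏ = 8.637 on the left and k₂ = √(2m(E − V₀))/ℏ = 7.400 on the right.
Continuity of ψ and ψ′ at the step yields the reflection amplitude r = (k₁ − k₂)/(k₁ + k₂) = 0.07714; thus R = |r|² = 0.005951, T = 0.9940.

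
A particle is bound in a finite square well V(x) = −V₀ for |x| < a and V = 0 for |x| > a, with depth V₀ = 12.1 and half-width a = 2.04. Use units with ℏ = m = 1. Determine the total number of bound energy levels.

Define the well-strength parameter z₀ = (a/ℏ)√(2mV₀) = 2.04 × √(2·1·12.1) = 10.04.
The even/odd transcendental equations gain one root per π/2 in z₀, giving N = 1 + ⌊2z₀/π⌋ = 1 + ⌊6.389⌋ = 7.

N = 7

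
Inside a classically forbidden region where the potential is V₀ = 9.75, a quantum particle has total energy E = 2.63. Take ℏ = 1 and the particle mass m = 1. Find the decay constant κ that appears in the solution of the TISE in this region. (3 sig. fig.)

κ = 3.77

Since E < V₀ the TISE in this region is ψ'' = κ²ψ with κ = √(2m(V₀ − E))/ℏ.
κ = √(2 × 1 × 7.12) = 3.774.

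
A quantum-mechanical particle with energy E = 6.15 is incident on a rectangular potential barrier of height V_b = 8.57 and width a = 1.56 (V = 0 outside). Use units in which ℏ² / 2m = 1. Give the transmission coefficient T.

Since E < V_b the interior solution is evanescent with decay constant κ = √(2m(V_b − E))/ℏ = 1.556.
κa = 2.427, sinh(κa) = 5.617.
Matching ψ, ψ′ at both faces gives T = [1 + V_b² sinh²(κa) / (4E(V_b − E))]⁻¹ = 1/39.93 = 0.0250.

T = 0.0250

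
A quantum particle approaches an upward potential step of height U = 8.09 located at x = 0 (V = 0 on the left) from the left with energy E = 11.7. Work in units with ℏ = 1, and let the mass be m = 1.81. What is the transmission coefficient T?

T = 0.918

The wavenumbers are k₁ = √(2mE)/ℏ = 6.508 on the left and k₂ = √(2m(E − U))/ℏ = 3.615 on the right.
Matching ψ and ψ′ at x = 0 gives r = (k₁ − k₂)/(k₁ + k₂), so R = r² = 0.08167 and T = 1 − R = 0.9183.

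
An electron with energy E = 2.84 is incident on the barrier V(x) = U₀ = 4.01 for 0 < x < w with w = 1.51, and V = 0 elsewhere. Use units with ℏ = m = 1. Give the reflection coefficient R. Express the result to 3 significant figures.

E < U₀: inside the barrier ψ ∝ e^{±κx} with κ = √(2m(U₀ − E))/ℏ = 1.530.
κw = 2.310, sinh(κw) = 4.987.
The exact tunnelling result is T⁻¹ = 1 + U₀² sinh²(κw) / [4E(U₀ − E)] = 31.09, so T = 0.0322.
R = 1 − T = 0.968.

R = 0.968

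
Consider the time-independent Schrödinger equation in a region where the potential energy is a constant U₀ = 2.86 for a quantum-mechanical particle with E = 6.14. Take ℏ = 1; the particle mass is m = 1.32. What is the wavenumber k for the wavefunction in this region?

With E > U₀ the solution is oscillatory, ψ ∝ e^{±ikx} with k = √(2m(E − U₀))/ℏ.
k = √(2 × 1.32 × 3.28) = 2.943.

k = 2.94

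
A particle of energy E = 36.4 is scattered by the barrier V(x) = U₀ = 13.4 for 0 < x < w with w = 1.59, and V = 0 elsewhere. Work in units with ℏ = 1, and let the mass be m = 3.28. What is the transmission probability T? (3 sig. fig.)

E > U₀: inside the barrier k₂ = √(2m(E − U₀))/ℏ = 12.28, k₂w = 19.53.
T = [1 + U₀² sin²(k₂w) / (4E(E − U₀))]⁻¹ = 1/1.021 = 0.979.

T = 0.979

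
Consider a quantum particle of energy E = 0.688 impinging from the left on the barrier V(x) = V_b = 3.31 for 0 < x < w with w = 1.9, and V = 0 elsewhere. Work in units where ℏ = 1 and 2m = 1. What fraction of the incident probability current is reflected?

Since E < V_b the interior solution is evanescent with decay constant κ = √(2m(V_b − E))/ℏ = 1.619.
κw = 3.077, sinh(κw) = 10.82.
The exact tunnelling result is T⁻¹ = 1 + V_b² sinh²(κw) / [4E(V_b − E)] = 178.7, so T = 0.00560.
R = 1 − T = 0.994.

R = 0.994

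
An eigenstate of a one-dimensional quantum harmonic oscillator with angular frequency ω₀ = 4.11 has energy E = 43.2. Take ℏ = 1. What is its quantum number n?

n = 10

Invert E_n = (n + ½)ℏω₀: n = E/ℏω₀ − ½ = 10.011, so n = 10.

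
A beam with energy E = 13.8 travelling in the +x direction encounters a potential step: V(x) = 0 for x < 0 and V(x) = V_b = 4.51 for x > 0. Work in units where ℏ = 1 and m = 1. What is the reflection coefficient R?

The wavenumbers are k₁ = √(2mE)/ℏ = 5.254 on the left and k₂ = √(2m(E − V_b))/ℏ = 4.310 on the right.
Matching ψ and ψ′ at x = 0 gives r = (k₁ − k₂)/(k₁ + k₂), so R = r² = 0.009724 and T = 1 − R = 0.9903.

R = 0.00972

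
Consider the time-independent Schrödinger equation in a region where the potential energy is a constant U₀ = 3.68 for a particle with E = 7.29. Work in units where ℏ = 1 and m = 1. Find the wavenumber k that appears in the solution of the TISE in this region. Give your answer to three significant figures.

With E > U₀ the solution is oscillatory, ψ ∝ e^{±ikx} with k = √(2m(E − U₀))/ℏ.
k = √(2 × 1 × 3.61) = 2.687.

k = 2.69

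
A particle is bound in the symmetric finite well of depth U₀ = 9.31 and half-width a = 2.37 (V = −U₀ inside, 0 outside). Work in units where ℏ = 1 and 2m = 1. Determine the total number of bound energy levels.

N = 5

Define the well-strength parameter z₀ = (a/ℏ)√(2mU₀) = 2.37 × √(2·0.5·9.31) = 7.231.
The even/odd transcendental equations gain one root per π/2 in z₀, giving N = 1 + ⌊2z₀/π⌋ = 1 + ⌊4.604⌋ = 5.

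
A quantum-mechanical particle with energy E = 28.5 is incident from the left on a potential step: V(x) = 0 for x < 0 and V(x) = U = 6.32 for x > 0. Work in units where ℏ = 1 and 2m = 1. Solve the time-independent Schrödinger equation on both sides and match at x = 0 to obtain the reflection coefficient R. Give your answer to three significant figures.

R = 0.00392

On each side the TISE gives plane waves with k = √(2m(E − V))/ℏ: k₁ = √(2·½·28.5) = 5.339, k₂ = √(2·½·22.18) = 4.710.
Continuity of ψ and ψ′ at the step yields the reflection amplitude r = (k₁ − k₂)/(k₁ + k₂) = 0.06260; thus R = |r|² = 0.003918, T = 0.9961.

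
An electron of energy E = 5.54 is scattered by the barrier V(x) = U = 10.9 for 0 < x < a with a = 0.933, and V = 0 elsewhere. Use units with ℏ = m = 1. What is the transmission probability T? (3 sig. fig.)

E < U: inside the barrier ψ ∝ e^{±κx} with κ = √(2m(U − E))/ℏ = 3.274.
κa = 3.055, sinh(κa) = 10.58.
Matching ψ, ψ′ at both faces gives T = [1 + U² sinh²(κa) / (4E(U − E))]⁻¹ = 1/113.1 = 0.00884.

T = 0.00884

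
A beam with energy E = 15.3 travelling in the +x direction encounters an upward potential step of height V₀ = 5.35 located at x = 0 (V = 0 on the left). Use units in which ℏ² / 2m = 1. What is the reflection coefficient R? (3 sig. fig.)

On each side the TISE gives plane waves with k = √(2m(E − V))/ℏ: k₁ = √(2·½·15.3) = 3.912, k₂ = √(2·½·9.95) = 3.154.
Matching ψ and ψ′ at x = 0 gives r = (k₁ − k₂)/(k₁ + k₂), so R = r² = 0.01148 and T = 1 − R = 0.9885.

R = 0.0115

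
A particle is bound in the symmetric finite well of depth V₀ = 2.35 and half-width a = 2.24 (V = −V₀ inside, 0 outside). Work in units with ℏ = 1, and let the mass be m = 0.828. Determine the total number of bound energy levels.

N = 3

The dimensionless depth is z₀ = a√(2mV₀)/ℏ = 2.24 × √(3.892) = 4.419.
The even/odd transcendental equations gain one root per π/2 in z₀, giving N = 1 + ⌊2z₀/π⌋ = 1 + ⌊2.813⌋ = 3.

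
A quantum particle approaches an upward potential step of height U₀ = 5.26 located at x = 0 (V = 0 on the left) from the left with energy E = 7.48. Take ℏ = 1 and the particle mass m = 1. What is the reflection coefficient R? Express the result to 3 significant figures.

R = 0.0868

On each side the TISE gives plane waves with k = √(2m(E − V))/ℏ: k₁ = √(2·1·7.48) = 3.868, k₂ = √(2·1·2.22) = 2.107.
Continuity of ψ and ψ′ at the step yields the reflection amplitude r = (k₁ − k₂)/(k₁ + k₂) = 0.2947; thus R = |r|² = 0.08684, T = 0.9132.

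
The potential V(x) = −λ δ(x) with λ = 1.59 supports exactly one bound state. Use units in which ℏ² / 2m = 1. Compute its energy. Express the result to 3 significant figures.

For x ≠ 0 the bound state is ψ ∝ e^{−κ|x|}; integrating the TISE across the delta gives the cusp condition 2κ = 2mλ/ℏ², so κ = 0.7950.
Then E = −ℏ²κ²/(2m) = −mλ²/(2ℏ²) = -0.6320.

E = -0.632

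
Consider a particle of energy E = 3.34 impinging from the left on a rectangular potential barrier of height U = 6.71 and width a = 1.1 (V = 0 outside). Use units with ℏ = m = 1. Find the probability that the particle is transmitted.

T = 0.0131

Since E < U the interior solution is evanescent with decay constant κ = √(2m(U − E))/ℏ = 2.596.
κa = 2.856, sinh(κa) = 8.665.
Matching ψ, ψ′ at both faces gives T = [1 + U² sinh²(κa) / (4E(U − E))]⁻¹ = 1/76.09 = 0.0131.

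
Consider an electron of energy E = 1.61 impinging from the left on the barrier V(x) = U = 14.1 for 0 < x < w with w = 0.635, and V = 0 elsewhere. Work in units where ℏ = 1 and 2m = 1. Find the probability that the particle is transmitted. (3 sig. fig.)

T = 0.0183

E < U: inside the barrier ψ ∝ e^{±κx} with κ = √(2m(U − E))/ℏ = 3.534.
κw = 2.244, sinh(κw) = 4.663.
The exact tunnelling result is T⁻¹ = 1 + U² sinh²(κw) / [4E(U − E)] = 54.75, so T = 0.0183.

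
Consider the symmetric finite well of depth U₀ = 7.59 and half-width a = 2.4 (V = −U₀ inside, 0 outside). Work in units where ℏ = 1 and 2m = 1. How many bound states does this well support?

Define the well-strength parameter z₀ = (a/ℏ)√(2mU₀) = 2.4 × √(2·0.5·7.59) = 6.612.
A new bound state (alternating even/odd) appears each time z₀ passes a multiple of π/2, so N = ⌊2z₀/π⌋ + 1 = ⌊4.209⌋ + 1 = 5.

N = 5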